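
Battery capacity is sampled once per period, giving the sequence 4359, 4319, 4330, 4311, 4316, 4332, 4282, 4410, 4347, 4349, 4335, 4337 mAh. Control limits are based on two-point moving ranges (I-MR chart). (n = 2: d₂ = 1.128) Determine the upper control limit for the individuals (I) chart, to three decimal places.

X̄ = (4359 + 4319 + 4330 + 4311 + 4316 + 4332 + 4282 + 4410 + 4347 + 4349 + 4335 + 4337) / 12 = 4335.5833
Moving ranges: 40, 11, 19, 5, 16, 50, 128, 63, 2, 14, 2; M̄R̄ = 350.0000 / 11 = 31.8182
UCL = X̄ + 3·M̄R̄/d₂ = 4335.5833 + 3 × 31.8182 / 1.128 = 4420.2062

4420.206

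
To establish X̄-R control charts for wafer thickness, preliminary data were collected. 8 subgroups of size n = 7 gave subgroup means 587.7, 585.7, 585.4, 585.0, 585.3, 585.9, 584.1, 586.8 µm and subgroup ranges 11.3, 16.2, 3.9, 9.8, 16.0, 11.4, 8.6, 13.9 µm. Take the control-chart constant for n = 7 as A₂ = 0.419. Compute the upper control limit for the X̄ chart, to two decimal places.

X̄̄ = (587.7 + 585.7 + 585.4 + 585.0 + 585.3 + 585.9 + 584.1 + 586.8) / 8 = 4685.9000 / 8 = 585.7375
R̄ = (11.3 + 16.2 + 3.9 + 9.8 + 16.0 + 11.4 + 8.6 + 13.9) / 8 = 91.1000 / 8 = 11.3875
UCL = X̄̄ + A₂·R̄ = 585.7375 + 0.419 × 11.3875 = 590.5089

590.51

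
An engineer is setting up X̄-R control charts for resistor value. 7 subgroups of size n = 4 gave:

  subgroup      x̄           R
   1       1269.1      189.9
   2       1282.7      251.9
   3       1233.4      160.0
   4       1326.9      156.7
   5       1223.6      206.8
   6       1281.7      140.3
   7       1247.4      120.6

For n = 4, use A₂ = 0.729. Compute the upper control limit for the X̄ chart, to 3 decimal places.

1394.100

X̄̄ = (1269.1 + 1282.7 + 1233.4 + 1326.9 + 1223.6 + 1281.7 + 1247.4) / 7 = 8864.8000 / 7 = 1266.4000
R̄ = (189.9 + 251.9 + 160.0 + 156.7 + 206.8 + 140.3 + 120.6) / 7 = 1226.2000 / 7 = 175.1714
UCL = X̄̄ + A₂·R̄ = 1266.4000 + 0.729 × 175.1714 = 1394.1000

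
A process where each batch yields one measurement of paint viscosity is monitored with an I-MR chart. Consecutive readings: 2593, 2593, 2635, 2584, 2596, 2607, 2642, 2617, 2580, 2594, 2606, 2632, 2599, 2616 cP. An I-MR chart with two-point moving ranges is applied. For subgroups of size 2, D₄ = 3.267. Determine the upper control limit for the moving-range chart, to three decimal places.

Moving ranges: 0, 42, 51, 12, 11, 35, 25, 37, 14, 12, 26, 33, 17; M̄R̄ = 315.0000 / 13 = 24.2308
UCL_MR = D₄·M̄R̄ = 3.267 × 24.2308 = 79.1619

79.162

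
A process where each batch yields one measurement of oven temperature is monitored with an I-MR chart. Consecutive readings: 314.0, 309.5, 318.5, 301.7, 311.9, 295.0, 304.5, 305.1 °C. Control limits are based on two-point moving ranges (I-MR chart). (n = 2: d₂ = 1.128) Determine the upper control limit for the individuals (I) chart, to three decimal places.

333.171

X̄ = (314.0 + 309.5 + 318.5 + 301.7 + 311.9 + 295.0 + 304.5 + 305.1) / 8 = 307.5250
Moving ranges: 4.5, 9.0, 16.8, 10.2, 16.9, 9.5, 0.6; M̄R̄ = 67.5000 / 7 = 9.6429
UCL = X̄ + 3·M̄R̄/d₂ = 307.5250 + 3 × 9.6429 / 1.128 = 333.1709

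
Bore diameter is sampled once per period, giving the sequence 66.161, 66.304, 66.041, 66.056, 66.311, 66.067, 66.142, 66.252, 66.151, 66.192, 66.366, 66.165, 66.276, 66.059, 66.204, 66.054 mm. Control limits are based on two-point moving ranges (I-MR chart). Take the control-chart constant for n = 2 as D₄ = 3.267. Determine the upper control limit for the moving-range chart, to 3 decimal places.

0.489

Moving ranges: 0.143, 0.263, 0.015, 0.255, 0.244, 0.075, 0.110, 0.101, 0.041, 0.174, 0.201, 0.111, 0.217, 0.145, 0.150; M̄R̄ = 2.2450 / 15 = 0.1497
UCL_MR = D₄·M̄R̄ = 3.267 × 0.1497 = 0.4890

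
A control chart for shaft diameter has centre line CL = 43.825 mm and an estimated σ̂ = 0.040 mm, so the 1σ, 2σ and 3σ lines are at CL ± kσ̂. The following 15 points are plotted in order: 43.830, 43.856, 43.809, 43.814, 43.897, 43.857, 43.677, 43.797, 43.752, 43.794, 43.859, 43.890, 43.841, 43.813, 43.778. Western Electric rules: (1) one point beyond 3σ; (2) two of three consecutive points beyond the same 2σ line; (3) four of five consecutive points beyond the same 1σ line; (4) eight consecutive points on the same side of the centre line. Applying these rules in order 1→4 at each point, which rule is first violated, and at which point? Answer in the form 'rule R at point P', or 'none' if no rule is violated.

rule 1 at point 7

Zone of each point (C = within 1σ̂, B = 1σ̂–2σ̂, A = 2σ̂–3σ̂, * = beyond 3σ̂; sign = side of CL): 1:+C, 2:+C, 3:-C, 4:-C, 5:+B, 6:+C, 7:-*, 8:-C, 9:-B, 10:-C, 11:+C, 12:+B, 13:+C, 14:-C, 15:-B
Rule 1 (one point beyond the 3σ limits) is satisfied at point 7.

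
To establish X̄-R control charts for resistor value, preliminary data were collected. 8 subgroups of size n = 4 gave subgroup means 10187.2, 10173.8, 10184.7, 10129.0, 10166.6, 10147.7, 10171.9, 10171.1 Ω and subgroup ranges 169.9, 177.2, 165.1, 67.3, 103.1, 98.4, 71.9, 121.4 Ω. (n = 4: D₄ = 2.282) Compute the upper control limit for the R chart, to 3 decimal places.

277.919

R̄ = (169.9 + 177.2 + 165.1 + 67.3 + 103.1 + 98.4 + 71.9 + 121.4) / 8 = 974.3000 / 8 = 121.7875
UCL_R = D₄·R̄ = 2.282 × 121.7875 = 277.9191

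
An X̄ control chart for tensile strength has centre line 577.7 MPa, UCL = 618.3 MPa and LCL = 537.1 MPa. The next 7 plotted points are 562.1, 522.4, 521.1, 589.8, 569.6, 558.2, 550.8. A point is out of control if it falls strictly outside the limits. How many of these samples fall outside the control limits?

Compare each point to [537.1, 618.3]: sample 2 = 522.4 < LCL; sample 3 = 521.1 < LCL.

2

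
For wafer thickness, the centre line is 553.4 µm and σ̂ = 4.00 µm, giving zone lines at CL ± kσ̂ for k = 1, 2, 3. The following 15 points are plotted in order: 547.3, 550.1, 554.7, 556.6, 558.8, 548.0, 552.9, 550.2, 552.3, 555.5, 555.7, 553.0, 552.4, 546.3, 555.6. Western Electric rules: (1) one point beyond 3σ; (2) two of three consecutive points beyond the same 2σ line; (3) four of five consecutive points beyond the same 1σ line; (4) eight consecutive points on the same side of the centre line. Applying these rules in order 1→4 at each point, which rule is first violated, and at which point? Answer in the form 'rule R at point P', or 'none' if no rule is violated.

none

Zone of each point (C = within 1σ̂, B = 1σ̂–2σ̂, A = 2σ̂–3σ̂, * = beyond 3σ̂; sign = side of CL): 1:-B, 2:-C, 3:+C, 4:+C, 5:+B, 6:-B, 7:-C, 8:-C, 9:-C, 10:+C, 11:+C, 12:-C, 13:-C, 14:-B, 15:+C
No rule fires across all 15 points.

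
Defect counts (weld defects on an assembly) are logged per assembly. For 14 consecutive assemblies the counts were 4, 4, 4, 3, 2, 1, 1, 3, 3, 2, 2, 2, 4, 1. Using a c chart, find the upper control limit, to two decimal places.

c̄ = (4 + 4 + 4 + 3 + 2 + 1 + 1 + 3 + 3 + 2 + 2 + 2 + 4 + 1) / 14 = 36 / 14 = 2.5714
UCL = c̄ + 3√c̄ = 2.5714 + 3 × √2.5714 = 2.5714 + 3 × 1.6036 = 7.3821

7.38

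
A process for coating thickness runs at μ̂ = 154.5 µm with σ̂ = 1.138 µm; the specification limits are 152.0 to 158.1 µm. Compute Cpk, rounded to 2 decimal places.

Cpu = (USL − μ̂) / (3σ̂) = (158.1 − 154.5) / (3 × 1.138) = 1.0545; Cpl = (μ̂ − LSL) / (3σ̂) = (154.5 − 152.0) / (3 × 1.138) = 0.7323; Cpk = min(Cpu, Cpl) = 0.7323

0.73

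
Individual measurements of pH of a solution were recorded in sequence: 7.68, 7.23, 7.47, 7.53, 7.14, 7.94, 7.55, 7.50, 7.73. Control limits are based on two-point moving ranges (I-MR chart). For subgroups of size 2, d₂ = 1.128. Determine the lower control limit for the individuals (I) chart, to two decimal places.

6.66

X̄ = (7.68 + 7.23 + 7.47 + 7.53 + 7.14 + 7.94 + 7.55 + 7.50 + 7.73) / 9 = 7.5300
Moving ranges: 0.45, 0.24, 0.06, 0.39, 0.80, 0.39, 0.05, 0.23; M̄R̄ = 2.6100 / 8 = 0.3262
LCL = X̄ − 3·M̄R̄/d₂ = 7.5300 − 3 × 0.3262 / 1.128 = 6.6623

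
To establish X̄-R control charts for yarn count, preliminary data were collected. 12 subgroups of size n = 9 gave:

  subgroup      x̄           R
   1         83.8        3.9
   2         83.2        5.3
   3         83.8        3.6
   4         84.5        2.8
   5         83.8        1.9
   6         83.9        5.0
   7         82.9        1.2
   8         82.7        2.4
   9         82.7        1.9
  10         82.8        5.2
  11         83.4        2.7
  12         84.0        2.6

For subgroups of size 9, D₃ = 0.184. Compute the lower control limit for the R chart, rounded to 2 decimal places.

0.59

R̄ = (3.9 + 5.3 + 3.6 + 2.8 + 1.9 + 5.0 + 1.2 + 2.4 + 1.9 + 5.2 + 2.7 + 2.6) / 12 = 38.5000 / 12 = 3.2083
LCL_R = D₃·R̄ = 0.184 × 3.2083 = 0.5903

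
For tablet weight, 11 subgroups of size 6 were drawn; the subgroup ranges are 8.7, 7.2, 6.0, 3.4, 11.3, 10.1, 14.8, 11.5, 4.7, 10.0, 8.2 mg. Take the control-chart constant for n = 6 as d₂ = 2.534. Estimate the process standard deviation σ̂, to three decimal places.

3.440

R̄ = (8.7 + 7.2 + 6.0 + 3.4 + 11.3 + 10.1 + 14.8 + 11.5 + 4.7 + 10.0 + 8.2) / 11 = 8.7182
σ̂ = R̄ / d₂ = 8.7182 / 2.534 = 3.4405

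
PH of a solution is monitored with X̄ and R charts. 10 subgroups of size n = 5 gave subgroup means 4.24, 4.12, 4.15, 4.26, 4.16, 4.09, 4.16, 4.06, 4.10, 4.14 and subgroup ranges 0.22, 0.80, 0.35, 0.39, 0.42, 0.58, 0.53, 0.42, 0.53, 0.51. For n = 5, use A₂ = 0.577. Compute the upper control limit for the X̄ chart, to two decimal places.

4.42

X̄̄ = (4.24 + 4.12 + 4.15 + 4.26 + 4.16 + 4.09 + 4.16 + 4.06 + 4.10 + 4.14) / 10 = 41.4800 / 10 = 4.1480
R̄ = (0.22 + 0.80 + 0.35 + 0.39 + 0.42 + 0.58 + 0.53 + 0.42 + 0.53 + 0.51) / 10 = 4.7500 / 10 = 0.4750
UCL = X̄̄ + A₂·R̄ = 4.1480 + 0.577 × 0.4750 = 4.4221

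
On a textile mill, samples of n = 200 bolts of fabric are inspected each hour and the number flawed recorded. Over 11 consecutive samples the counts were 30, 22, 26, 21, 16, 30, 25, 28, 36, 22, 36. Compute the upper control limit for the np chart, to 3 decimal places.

40.940

p̄ = Σdᵢ / (k·n) = 292 / (11 × 200) = 0.13273
UCL = np̄ + 3·√(np̄(1−p̄)) = 26.5455 + 3 × √(26.5455×0.86727) = 26.5455 + 3 × 4.7981 = 40.9399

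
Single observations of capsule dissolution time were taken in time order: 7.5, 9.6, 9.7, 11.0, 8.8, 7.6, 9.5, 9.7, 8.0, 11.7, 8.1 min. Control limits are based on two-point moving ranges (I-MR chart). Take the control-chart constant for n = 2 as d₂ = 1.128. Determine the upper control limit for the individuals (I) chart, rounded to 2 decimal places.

13.99

X̄ = (7.5 + 9.6 + 9.7 + 11.0 + 8.8 + 7.6 + 9.5 + 9.7 + 8.0 + 11.7 + 8.1) / 11 = 9.2000
Moving ranges: 2.1, 0.1, 1.3, 2.2, 1.2, 1.9, 0.2, 1.7, 3.7, 3.6; M̄R̄ = 18.0000 / 10 = 1.8000
UCL = X̄ + 3·M̄R̄/d₂ = 9.2000 + 3 × 1.8000 / 1.128 = 13.9872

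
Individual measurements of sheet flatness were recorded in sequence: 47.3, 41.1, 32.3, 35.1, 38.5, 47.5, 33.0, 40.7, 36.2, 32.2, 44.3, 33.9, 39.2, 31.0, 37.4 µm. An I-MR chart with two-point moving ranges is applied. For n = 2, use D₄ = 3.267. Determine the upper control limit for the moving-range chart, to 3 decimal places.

24.106

Moving ranges: 6.2, 8.8, 2.8, 3.4, 9.0, 14.5, 7.7, 4.5, 4.0, 12.1, 10.4, 5.3, 8.2, 6.4; M̄R̄ = 103.3000 / 14 = 7.3786
UCL_MR = D₄·M̄R̄ = 3.267 × 7.3786 = 24.1058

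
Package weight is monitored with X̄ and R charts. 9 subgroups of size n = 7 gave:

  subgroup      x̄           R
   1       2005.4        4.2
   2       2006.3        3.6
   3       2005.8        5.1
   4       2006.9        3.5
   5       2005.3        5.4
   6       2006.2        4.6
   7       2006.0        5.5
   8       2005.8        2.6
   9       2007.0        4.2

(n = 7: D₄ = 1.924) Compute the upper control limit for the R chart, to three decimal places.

R̄ = (4.2 + 3.6 + 5.1 + 3.5 + 5.4 + 4.6 + 5.5 + 2.6 + 4.2) / 9 = 38.7000 / 9 = 4.3000
UCL_R = D₄·R̄ = 1.924 × 4.3000 = 8.2732

8.273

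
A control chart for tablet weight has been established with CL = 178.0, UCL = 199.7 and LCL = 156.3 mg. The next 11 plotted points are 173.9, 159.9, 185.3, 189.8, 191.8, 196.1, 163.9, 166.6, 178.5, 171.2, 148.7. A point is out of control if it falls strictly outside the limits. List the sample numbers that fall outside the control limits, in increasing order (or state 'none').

Compare each point to [156.3, 199.7]: sample 11 = 148.7 < LCL.

11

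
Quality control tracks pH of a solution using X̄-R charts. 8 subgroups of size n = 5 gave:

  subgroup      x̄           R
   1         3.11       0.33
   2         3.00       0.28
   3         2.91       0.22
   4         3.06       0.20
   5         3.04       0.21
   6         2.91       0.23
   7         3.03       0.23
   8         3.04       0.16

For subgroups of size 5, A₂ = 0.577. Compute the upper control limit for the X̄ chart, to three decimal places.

3.147

X̄̄ = (3.11 + 3.00 + 2.91 + 3.06 + 3.04 + 2.91 + 3.03 + 3.04) / 8 = 24.1000 / 8 = 3.0125
R̄ = (0.33 + 0.28 + 0.22 + 0.20 + 0.21 + 0.23 + 0.23 + 0.16) / 8 = 1.8600 / 8 = 0.2325
UCL = X̄̄ + A₂·R̄ = 3.0125 + 0.577 × 0.2325 = 3.1467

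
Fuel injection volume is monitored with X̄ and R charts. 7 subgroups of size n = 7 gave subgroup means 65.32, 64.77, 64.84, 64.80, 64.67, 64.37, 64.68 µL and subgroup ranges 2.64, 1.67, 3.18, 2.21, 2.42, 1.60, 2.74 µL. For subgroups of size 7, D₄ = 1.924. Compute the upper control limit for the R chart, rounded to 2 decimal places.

4.52

R̄ = (2.64 + 1.67 + 3.18 + 2.21 + 2.42 + 1.60 + 2.74) / 7 = 16.4600 / 7 = 2.3514
UCL_R = D₄·R̄ = 1.924 × 2.3514 = 4.5241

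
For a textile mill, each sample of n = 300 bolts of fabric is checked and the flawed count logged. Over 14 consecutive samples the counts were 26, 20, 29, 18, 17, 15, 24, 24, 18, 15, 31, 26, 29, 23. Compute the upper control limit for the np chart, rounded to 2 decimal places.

36.19

p̄ = Σdᵢ / (k·n) = 315 / (14 × 300) = 0.07500
UCL = np̄ + 3·√(np̄(1−p̄)) = 22.5000 + 3 × √(22.5000×0.92500) = 22.5000 + 3 × 4.5621 = 36.1862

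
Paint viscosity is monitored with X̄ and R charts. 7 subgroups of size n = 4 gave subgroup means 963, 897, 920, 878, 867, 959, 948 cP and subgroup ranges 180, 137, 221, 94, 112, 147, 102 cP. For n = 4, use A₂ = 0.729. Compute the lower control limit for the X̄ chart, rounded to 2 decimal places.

815.44

X̄̄ = (963 + 897 + 920 + 878 + 867 + 959 + 948) / 7 = 6432.0000 / 7 = 918.8571
R̄ = (180 + 137 + 221 + 94 + 112 + 147 + 102) / 7 = 993.0000 / 7 = 141.8571
LCL = X̄̄ − A₂·R̄ = 918.8571 − 0.729 × 141.8571 = 815.4433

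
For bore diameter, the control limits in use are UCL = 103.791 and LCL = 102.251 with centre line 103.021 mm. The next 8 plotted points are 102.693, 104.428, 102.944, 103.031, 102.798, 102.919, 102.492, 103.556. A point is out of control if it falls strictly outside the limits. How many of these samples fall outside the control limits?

Compare each point to [102.251, 103.791]: sample 2 = 104.428 > UCL.

1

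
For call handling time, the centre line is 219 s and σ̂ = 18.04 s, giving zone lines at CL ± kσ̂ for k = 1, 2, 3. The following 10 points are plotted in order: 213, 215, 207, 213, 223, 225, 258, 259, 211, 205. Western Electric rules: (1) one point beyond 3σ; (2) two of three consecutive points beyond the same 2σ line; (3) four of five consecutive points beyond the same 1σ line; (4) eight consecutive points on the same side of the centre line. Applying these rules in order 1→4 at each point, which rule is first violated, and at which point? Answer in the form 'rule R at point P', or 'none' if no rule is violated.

rule 2 at point 8

Zone of each point (C = within 1σ̂, B = 1σ̂–2σ̂, A = 2σ̂–3σ̂, * = beyond 3σ̂; sign = side of CL): 1:-C, 2:-C, 3:-C, 4:-C, 5:+C, 6:+C, 7:+A, 8:+A, 9:-C, 10:-C
Rule 2 (two of three consecutive points beyond the same 2σ limit) is satisfied at point 8.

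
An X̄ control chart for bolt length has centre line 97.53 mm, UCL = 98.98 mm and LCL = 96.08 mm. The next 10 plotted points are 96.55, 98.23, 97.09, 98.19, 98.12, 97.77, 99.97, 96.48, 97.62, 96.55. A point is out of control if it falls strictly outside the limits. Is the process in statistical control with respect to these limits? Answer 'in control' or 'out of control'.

Compare each point to [96.08, 98.98]: sample 7 = 99.97 > UCL.

out of control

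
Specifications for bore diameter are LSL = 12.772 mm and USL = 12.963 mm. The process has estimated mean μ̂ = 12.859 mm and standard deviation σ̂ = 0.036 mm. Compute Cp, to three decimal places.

0.884

Cp = (USL − LSL) / (6σ̂) = (12.963 − 12.772) / (6 × 0.036) = 0.1910 / 0.2160 = 0.8843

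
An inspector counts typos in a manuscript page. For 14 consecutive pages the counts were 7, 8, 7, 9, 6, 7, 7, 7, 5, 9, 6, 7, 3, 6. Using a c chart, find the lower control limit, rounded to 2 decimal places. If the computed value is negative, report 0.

c̄ = (7 + 8 + 7 + 9 + 6 + 7 + 7 + 7 + 5 + 9 + 6 + 7 + 3 + 6) / 14 = 94 / 14 = 6.7143
LCL = c̄ − 3√c̄ = 6.7143 − 3 × 2.5912 = -1.0593 → 0 (cannot be negative)

0.00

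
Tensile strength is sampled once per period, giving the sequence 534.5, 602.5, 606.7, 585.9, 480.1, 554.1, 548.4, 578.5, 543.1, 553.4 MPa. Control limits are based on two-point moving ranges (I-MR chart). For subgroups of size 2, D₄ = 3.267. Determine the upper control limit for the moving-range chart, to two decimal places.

128.61

Moving ranges: 68.0, 4.2, 20.8, 105.8, 74.0, 5.7, 30.1, 35.4, 10.3; M̄R̄ = 354.3000 / 9 = 39.3667
UCL_MR = D₄·M̄R̄ = 3.267 × 39.3667 = 128.6109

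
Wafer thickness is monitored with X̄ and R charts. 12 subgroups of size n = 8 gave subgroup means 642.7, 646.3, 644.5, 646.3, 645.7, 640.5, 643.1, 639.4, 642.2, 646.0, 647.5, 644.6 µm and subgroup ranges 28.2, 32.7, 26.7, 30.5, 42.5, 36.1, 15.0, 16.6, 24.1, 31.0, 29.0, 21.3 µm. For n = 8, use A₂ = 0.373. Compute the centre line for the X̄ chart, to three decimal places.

644.067

X̄̄ = (642.7 + 646.3 + 644.5 + 646.3 + 645.7 + 640.5 + 643.1 + 639.4 + 642.2 + 646.0 + 647.5 + 644.6) / 12 = 7728.8000 / 12 = 644.0667
CL = X̄̄ = 644.0667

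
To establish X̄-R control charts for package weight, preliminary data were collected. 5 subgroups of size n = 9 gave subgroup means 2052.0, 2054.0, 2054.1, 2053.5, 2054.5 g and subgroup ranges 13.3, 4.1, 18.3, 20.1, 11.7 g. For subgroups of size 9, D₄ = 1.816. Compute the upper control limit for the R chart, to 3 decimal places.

R̄ = (13.3 + 4.1 + 18.3 + 20.1 + 11.7) / 5 = 67.5000 / 5 = 13.5000
UCL_R = D₄·R̄ = 1.816 × 13.5000 = 24.5160

24.516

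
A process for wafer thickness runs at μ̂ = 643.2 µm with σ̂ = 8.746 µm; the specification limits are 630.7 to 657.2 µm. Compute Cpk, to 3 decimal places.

0.476

Cpu = (USL − μ̂) / (3σ̂) = (657.2 − 643.2) / (3 × 8.746) = 0.5336; Cpl = (μ̂ − LSL) / (3σ̂) = (643.2 − 630.7) / (3 × 8.746) = 0.4764; Cpk = min(Cpu, Cpl) = 0.4764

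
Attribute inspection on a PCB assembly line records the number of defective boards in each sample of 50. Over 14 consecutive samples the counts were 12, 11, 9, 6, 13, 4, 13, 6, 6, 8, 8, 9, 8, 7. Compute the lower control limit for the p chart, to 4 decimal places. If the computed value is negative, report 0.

0.0115

p̄ = Σdᵢ / (k·n) = 120 / (14 × 50) = 0.17143
LCL = p̄ − 3·√(p̄(1−p̄)/n) = 0.17143 − 3 × 0.05330 = 0.01153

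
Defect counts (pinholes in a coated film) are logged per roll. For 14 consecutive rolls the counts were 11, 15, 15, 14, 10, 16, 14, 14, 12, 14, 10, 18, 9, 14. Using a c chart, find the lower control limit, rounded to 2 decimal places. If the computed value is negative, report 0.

2.35

c̄ = (11 + 15 + 15 + 14 + 10 + 16 + 14 + 14 + 12 + 14 + 10 + 18 + 9 + 14) / 14 = 186 / 14 = 13.2857
LCL = c̄ − 3√c̄ = 13.2857 − 3 × 3.6450 = 2.3508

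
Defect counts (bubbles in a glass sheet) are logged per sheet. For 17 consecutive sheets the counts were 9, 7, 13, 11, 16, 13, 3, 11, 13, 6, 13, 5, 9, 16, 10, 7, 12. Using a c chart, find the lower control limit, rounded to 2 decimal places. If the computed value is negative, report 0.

0.64

c̄ = (9 + 7 + 13 + 11 + 16 + 13 + 3 + 11 + 13 + 6 + 13 + 5 + 9 + 16 + 10 + 7 + 12) / 17 = 174 / 17 = 10.2353
LCL = c̄ − 3√c̄ = 10.2353 − 3 × 3.1993 = 0.6375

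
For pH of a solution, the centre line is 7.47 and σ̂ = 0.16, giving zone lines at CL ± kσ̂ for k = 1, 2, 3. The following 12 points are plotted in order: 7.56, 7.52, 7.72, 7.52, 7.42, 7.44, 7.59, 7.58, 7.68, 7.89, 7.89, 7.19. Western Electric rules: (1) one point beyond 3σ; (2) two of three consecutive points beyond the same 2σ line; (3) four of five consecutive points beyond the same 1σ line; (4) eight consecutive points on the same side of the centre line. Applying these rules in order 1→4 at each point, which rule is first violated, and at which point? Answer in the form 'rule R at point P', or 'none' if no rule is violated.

rule 2 at point 11

Zone of each point (C = within 1σ̂, B = 1σ̂–2σ̂, A = 2σ̂–3σ̂, * = beyond 3σ̂; sign = side of CL): 1:+C, 2:+C, 3:+B, 4:+C, 5:-C, 6:-C, 7:+C, 8:+C, 9:+B, 10:+A, 11:+A, 12:-B
Rule 2 (two of three consecutive points beyond the same 2σ limit) is satisfied at point 11.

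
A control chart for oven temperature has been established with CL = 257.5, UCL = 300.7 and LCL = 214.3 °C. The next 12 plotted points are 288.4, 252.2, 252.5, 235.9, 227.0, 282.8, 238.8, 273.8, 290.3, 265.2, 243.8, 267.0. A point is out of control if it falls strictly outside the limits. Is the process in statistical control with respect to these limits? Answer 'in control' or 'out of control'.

All 12 points lie within [214.3, 300.7].

in control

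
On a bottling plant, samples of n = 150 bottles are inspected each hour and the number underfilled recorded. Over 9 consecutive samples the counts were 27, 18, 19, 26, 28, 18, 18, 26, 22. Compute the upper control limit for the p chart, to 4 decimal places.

p̄ = Σdᵢ / (k·n) = 202 / (9 × 150) = 0.14963
UCL = p̄ + 3·√(p̄(1−p̄)/n) = 0.14963 + 3 × √(0.14963×0.85037/150) = 0.14963 + 3 × 0.02913 = 0.23700

0.2370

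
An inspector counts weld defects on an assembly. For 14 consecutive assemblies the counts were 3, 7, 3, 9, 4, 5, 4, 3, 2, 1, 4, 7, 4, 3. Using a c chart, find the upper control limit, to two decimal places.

c̄ = (3 + 7 + 3 + 9 + 4 + 5 + 4 + 3 + 2 + 1 + 4 + 7 + 4 + 3) / 14 = 59 / 14 = 4.2143
UCL = c̄ + 3√c̄ = 4.2143 + 3 × √4.2143 = 4.2143 + 3 × 2.0529 = 10.3729

10.37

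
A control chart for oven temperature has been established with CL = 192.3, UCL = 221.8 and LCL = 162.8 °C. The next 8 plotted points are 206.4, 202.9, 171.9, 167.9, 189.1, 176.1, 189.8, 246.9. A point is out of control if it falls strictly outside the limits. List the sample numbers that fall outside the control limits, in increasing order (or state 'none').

8

Compare each point to [162.8, 221.8]: sample 8 = 246.9 > UCL.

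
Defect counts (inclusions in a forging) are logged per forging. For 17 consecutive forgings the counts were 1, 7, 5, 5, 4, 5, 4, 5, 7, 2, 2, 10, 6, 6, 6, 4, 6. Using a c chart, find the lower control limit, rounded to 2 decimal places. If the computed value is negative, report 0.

c̄ = (1 + 7 + 5 + 5 + 4 + 5 + 4 + 5 + 7 + 2 + 2 + 10 + 6 + 6 + 6 + 4 + 6) / 17 = 85 / 17 = 5.0000
LCL = c̄ − 3√c̄ = 5.0000 − 3 × 2.2361 = -1.7082 → 0 (cannot be negative)

0.00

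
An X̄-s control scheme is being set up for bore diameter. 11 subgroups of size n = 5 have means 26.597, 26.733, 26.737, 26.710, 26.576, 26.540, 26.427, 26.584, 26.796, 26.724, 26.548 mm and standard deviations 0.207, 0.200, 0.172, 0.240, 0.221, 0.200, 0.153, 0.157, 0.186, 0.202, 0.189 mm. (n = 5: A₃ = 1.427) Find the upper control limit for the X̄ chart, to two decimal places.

X̄̄ = (26.597 + 26.733 + 26.737 + 26.710 + 26.576 + 26.540 + 26.427 + 26.584 + 26.796 + 26.724 + 26.548) / 11 = 26.6338
s̄ = (0.207 + 0.200 + 0.172 + 0.240 + 0.221 + 0.200 + 0.153 + 0.157 + 0.186 + 0.202 + 0.189) / 11 = 0.1934
UCL = X̄̄ + A₃·s̄ = 26.6338 + 1.427 × 0.1934 = 26.9097

26.91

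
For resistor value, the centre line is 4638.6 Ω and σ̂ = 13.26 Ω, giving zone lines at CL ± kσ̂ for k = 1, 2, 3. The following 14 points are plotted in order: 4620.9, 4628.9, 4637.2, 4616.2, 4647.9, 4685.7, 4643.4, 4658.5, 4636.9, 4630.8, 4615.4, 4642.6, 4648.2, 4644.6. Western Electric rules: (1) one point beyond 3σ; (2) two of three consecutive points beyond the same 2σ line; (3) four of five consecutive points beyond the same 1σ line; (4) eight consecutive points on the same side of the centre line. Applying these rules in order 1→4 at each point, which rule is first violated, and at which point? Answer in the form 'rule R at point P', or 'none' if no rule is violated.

rule 1 at point 6

Zone of each point (C = within 1σ̂, B = 1σ̂–2σ̂, A = 2σ̂–3σ̂, * = beyond 3σ̂; sign = side of CL): 1:-B, 2:-C, 3:-C, 4:-B, 5:+C, 6:+*, 7:+C, 8:+B, 9:-C, 10:-C, 11:-B, 12:+C, 13:+C, 14:+C
Rule 1 (one point beyond the 3σ limits) is satisfied at point 6.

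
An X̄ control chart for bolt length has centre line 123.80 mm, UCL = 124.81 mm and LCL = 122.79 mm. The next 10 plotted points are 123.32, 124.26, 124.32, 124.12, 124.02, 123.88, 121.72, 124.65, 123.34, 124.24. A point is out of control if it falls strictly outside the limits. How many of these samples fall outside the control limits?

1

Compare each point to [122.79, 124.81]: sample 7 = 121.72 < LCL.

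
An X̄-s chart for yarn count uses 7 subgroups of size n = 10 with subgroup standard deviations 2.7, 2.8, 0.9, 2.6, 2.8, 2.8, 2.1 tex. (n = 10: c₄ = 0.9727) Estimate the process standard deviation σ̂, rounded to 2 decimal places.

s̄ = (2.7 + 2.8 + 0.9 + 2.6 + 2.8 + 2.8 + 2.1) / 7 = 2.3857
σ̂ = s̄ / c₄ = 2.3857 / 0.9727 = 2.4527

2.45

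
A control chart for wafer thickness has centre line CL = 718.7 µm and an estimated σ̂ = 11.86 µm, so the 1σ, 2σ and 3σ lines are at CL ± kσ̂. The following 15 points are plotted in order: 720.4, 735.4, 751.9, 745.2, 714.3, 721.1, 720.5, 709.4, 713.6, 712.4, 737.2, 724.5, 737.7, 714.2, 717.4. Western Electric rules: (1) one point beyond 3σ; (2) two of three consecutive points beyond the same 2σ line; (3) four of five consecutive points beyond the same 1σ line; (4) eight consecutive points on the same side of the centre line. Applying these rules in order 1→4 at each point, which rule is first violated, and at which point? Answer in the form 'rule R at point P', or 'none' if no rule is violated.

rule 2 at point 4

Zone of each point (C = within 1σ̂, B = 1σ̂–2σ̂, A = 2σ̂–3σ̂, * = beyond 3σ̂; sign = side of CL): 1:+C, 2:+B, 3:+A, 4:+A, 5:-C, 6:+C, 7:+C, 8:-C, 9:-C, 10:-C, 11:+B, 12:+C, 13:+B, 14:-C, 15:-C
Rule 2 (two of three consecutive points beyond the same 2σ limit) is satisfied at point 4.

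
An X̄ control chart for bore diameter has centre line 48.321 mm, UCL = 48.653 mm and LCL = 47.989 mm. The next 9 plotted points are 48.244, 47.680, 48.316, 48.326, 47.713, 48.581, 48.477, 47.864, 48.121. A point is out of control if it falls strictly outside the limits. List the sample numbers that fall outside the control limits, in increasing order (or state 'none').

2, 5, 8

Compare each point to [47.989, 48.653]: sample 2 = 47.680 < LCL; sample 5 = 47.713 < LCL; sample 8 = 47.864 < LCL.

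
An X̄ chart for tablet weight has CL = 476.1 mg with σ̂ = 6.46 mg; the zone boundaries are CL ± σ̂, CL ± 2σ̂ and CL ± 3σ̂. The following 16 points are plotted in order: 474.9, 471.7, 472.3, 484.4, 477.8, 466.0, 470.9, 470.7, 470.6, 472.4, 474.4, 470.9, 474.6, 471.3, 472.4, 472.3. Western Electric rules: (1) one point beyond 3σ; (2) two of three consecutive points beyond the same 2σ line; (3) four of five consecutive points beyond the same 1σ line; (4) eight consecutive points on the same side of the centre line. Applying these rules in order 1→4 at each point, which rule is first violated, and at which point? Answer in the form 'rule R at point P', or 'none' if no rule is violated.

rule 4 at point 13

Zone of each point (C = within 1σ̂, B = 1σ̂–2σ̂, A = 2σ̂–3σ̂, * = beyond 3σ̂; sign = side of CL): 1:-C, 2:-C, 3:-C, 4:+B, 5:+C, 6:-B, 7:-C, 8:-C, 9:-C, 10:-C, 11:-C, 12:-C, 13:-C, 14:-C, 15:-C, 16:-C
Rule 4 (eight consecutive points on the same side of the centre line) is satisfied at point 13.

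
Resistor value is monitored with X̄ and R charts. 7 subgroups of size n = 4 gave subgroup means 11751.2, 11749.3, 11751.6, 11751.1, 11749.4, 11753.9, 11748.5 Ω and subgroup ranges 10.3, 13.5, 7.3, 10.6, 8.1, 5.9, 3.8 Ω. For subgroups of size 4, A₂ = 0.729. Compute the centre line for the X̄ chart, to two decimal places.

X̄̄ = (11751.2 + 11749.3 + 11751.6 + 11751.1 + 11749.4 + 11753.9 + 11748.5) / 7 = 82255.0000 / 7 = 11750.7143
CL = X̄̄ = 11750.7143

11750.71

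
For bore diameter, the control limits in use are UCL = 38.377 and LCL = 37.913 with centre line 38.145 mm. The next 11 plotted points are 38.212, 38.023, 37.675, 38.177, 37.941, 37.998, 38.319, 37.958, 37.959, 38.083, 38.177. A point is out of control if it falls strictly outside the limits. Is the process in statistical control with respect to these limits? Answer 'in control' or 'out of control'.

out of control

Compare each point to [37.913, 38.377]: sample 3 = 37.675 < LCL.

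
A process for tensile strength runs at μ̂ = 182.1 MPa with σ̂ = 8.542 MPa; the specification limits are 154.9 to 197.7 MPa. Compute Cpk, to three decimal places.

Cpu = (USL − μ̂) / (3σ̂) = (197.7 − 182.1) / (3 × 8.542) = 0.6088; Cpl = (μ̂ − LSL) / (3σ̂) = (182.1 − 154.9) / (3 × 8.542) = 1.0614; Cpk = min(Cpu, Cpl) = 0.6088

0.609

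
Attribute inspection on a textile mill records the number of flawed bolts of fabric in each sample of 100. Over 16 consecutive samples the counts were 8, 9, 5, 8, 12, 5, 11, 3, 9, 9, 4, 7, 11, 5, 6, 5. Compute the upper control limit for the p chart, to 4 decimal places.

p̄ = Σdᵢ / (k·n) = 117 / (16 × 100) = 0.07312
UCL = p̄ + 3·√(p̄(1−p̄)/n) = 0.07312 + 3 × √(0.07312×0.92688/100) = 0.07312 + 3 × 0.02603 = 0.15123

0.1512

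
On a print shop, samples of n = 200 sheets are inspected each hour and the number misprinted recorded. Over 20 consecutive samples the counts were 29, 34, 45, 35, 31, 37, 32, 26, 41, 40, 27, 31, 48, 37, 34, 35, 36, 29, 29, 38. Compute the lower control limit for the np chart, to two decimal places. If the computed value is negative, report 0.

18.63

p̄ = Σdᵢ / (k·n) = 694 / (20 × 200) = 0.17350
LCL = np̄ − 3·√(np̄(1−p̄)) = 34.7000 − 3 × 5.3553 = 18.6340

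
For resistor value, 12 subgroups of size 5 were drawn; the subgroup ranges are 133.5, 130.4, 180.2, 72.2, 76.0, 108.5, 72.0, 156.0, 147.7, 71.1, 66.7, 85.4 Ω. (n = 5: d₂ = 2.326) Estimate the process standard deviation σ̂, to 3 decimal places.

46.564

R̄ = (133.5 + 130.4 + 180.2 + 72.2 + 76.0 + 108.5 + 72.0 + 156.0 + 147.7 + 71.1 + 66.7 + 85.4) / 12 = 108.3083
σ̂ = R̄ / d₂ = 108.3083 / 2.326 = 46.5642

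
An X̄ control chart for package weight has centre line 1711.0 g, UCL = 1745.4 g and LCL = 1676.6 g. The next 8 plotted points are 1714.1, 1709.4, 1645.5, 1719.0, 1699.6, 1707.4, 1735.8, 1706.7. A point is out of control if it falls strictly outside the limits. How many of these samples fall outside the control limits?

Compare each point to [1676.6, 1745.4]: sample 3 = 1645.5 < LCL.

1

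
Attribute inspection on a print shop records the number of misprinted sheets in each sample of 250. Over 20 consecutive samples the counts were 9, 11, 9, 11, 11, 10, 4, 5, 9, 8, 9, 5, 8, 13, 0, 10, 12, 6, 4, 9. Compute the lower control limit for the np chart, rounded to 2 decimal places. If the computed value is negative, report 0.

p̄ = Σdᵢ / (k·n) = 163 / (20 × 250) = 0.03260
LCL = np̄ − 3·√(np̄(1−p̄)) = 8.1500 − 3 × 2.8079 = -0.2737 → 0 (negative, so LCL = 0)

0.00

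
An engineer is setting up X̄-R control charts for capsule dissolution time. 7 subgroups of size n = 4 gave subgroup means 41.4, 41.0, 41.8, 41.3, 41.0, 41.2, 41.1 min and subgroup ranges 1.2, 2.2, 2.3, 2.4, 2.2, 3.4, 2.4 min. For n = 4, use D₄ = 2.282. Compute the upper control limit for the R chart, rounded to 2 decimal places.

5.25

R̄ = (1.2 + 2.2 + 2.3 + 2.4 + 2.2 + 3.4 + 2.4) / 7 = 16.1000 / 7 = 2.3000
UCL_R = D₄·R̄ = 2.282 × 2.3000 = 5.2486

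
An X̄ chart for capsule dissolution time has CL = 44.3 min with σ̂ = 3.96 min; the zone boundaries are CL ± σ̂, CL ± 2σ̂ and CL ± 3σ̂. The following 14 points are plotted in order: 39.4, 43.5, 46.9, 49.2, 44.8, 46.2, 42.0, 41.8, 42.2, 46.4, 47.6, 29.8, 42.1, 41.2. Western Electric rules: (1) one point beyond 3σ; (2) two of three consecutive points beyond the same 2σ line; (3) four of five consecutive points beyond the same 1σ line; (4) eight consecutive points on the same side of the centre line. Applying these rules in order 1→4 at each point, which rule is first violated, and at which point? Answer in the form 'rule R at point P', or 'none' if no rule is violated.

Zone of each point (C = within 1σ̂, B = 1σ̂–2σ̂, A = 2σ̂–3σ̂, * = beyond 3σ̂; sign = side of CL): 1:-B, 2:-C, 3:+C, 4:+B, 5:+C, 6:+C, 7:-C, 8:-C, 9:-C, 10:+C, 11:+C, 12:-*, 13:-C, 14:-C
Rule 1 (one point beyond the 3σ limits) is satisfied at point 12.

rule 1 at point 12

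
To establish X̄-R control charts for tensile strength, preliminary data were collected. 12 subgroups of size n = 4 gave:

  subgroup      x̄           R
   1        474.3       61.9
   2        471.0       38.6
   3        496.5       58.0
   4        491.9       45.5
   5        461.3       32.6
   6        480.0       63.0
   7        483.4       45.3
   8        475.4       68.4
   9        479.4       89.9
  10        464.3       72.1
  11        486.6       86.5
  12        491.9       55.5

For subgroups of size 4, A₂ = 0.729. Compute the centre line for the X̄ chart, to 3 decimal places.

479.667

X̄̄ = (474.3 + 471.0 + 496.5 + 491.9 + 461.3 + 480.0 + 483.4 + 475.4 + 479.4 + 464.3 + 486.6 + 491.9) / 12 = 5756.0000 / 12 = 479.6667
CL = X̄̄ = 479.6667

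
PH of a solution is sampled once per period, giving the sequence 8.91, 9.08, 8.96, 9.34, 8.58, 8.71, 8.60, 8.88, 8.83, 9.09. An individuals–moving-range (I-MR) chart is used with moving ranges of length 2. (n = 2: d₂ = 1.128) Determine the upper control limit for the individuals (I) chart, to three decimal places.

9.566

X̄ = (8.91 + 9.08 + 8.96 + 9.34 + 8.58 + 8.71 + 8.60 + 8.88 + 8.83 + 9.09) / 10 = 8.8980
Moving ranges: 0.17, 0.12, 0.38, 0.76, 0.13, 0.11, 0.28, 0.05, 0.26; M̄R̄ = 2.2600 / 9 = 0.2511
UCL = X̄ + 3·M̄R̄/d₂ = 8.8980 + 3 × 0.2511 / 1.128 = 9.5658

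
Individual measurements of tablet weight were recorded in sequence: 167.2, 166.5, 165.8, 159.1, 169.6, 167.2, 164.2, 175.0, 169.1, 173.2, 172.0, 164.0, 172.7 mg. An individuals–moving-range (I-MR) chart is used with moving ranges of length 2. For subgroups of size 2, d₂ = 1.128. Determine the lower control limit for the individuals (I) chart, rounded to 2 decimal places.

X̄ = (167.2 + 166.5 + 165.8 + 159.1 + 169.6 + 167.2 + 164.2 + 175.0 + 169.1 + 173.2 + 172.0 + 164.0 + 172.7) / 13 = 168.1231
Moving ranges: 0.7, 0.7, 6.7, 10.5, 2.4, 3.0, 10.8, 5.9, 4.1, 1.2, 8.0, 8.7; M̄R̄ = 62.7000 / 12 = 5.2250
LCL = X̄ − 3·M̄R̄/d₂ = 168.1231 − 3 × 5.2250 / 1.128 = 154.2268

154.23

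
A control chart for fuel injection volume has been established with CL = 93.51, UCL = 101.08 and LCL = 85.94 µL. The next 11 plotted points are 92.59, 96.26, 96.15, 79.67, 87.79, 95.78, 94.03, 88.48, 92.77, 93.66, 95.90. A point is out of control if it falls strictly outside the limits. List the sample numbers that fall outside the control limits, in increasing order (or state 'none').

Compare each point to [85.94, 101.08]: sample 4 = 79.67 < LCL.

4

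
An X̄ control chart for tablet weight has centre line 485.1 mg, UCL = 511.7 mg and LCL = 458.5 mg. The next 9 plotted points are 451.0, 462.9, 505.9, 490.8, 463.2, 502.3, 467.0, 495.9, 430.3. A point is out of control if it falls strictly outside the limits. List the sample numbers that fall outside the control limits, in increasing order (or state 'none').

1, 9

Compare each point to [458.5, 511.7]: sample 1 = 451.0 < LCL; sample 9 = 430.3 < LCL.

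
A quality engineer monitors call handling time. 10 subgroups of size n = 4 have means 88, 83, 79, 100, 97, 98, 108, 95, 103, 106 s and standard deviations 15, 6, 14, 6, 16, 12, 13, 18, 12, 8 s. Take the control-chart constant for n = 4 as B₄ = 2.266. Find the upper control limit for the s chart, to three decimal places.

27.192

s̄ = (15 + 6 + 14 + 6 + 16 + 12 + 13 + 18 + 12 + 8) / 10 = 12.0000
UCL_s = B₄·s̄ = 2.266 × 12.0000 = 27.1920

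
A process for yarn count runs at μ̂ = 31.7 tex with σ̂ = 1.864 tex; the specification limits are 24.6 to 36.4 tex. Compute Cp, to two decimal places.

Cp = (USL − LSL) / (6σ̂) = (36.4 − 24.6) / (6 × 1.864) = 11.8000 / 11.1840 = 1.0551

1.06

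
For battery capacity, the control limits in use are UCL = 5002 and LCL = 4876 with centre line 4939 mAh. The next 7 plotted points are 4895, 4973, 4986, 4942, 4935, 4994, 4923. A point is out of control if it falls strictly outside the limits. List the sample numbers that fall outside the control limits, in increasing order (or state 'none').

none

All 7 points lie within [4876, 5002].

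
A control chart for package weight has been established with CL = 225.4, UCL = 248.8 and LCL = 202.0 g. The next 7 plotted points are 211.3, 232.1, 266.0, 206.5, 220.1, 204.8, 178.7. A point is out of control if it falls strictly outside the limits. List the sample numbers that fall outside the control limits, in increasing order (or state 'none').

Compare each point to [202.0, 248.8]: sample 3 = 266.0 > UCL; sample 7 = 178.7 < LCL.

3, 7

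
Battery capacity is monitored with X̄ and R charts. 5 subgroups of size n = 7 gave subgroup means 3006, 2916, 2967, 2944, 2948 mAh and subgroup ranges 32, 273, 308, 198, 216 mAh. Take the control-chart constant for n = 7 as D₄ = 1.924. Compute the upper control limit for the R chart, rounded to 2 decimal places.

395.19

R̄ = (32 + 273 + 308 + 198 + 216) / 5 = 1027.0000 / 5 = 205.4000
UCL_R = D₄·R̄ = 1.924 × 205.4000 = 395.1896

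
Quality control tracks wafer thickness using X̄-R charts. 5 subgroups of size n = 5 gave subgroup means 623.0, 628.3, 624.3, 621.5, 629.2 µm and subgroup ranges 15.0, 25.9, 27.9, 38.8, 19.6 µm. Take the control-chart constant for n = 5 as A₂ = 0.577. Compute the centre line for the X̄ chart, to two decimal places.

625.26

X̄̄ = (623.0 + 628.3 + 624.3 + 621.5 + 629.2) / 5 = 3126.3000 / 5 = 625.2600
CL = X̄̄ = 625.2600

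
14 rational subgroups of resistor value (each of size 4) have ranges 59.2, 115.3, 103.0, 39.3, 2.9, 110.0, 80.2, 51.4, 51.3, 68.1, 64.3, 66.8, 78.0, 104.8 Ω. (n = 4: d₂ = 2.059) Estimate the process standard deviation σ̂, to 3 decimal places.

R̄ = (59.2 + 115.3 + 103.0 + 39.3 + 2.9 + 110.0 + 80.2 + 51.4 + 51.3 + 68.1 + 64.3 + 66.8 + 78.0 + 104.8) / 14 = 71.0429
σ̂ = R̄ / d₂ = 71.0429 / 2.059 = 34.5036

34.504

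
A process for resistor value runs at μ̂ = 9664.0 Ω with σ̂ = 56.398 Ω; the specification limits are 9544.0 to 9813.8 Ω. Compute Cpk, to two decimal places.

Cpu = (USL − μ̂) / (3σ̂) = (9813.8 − 9664.0) / (3 × 56.398) = 0.8854; Cpl = (μ̂ − LSL) / (3σ̂) = (9664.0 − 9544.0) / (3 × 56.398) = 0.7092; Cpk = min(Cpu, Cpl) = 0.7092

0.71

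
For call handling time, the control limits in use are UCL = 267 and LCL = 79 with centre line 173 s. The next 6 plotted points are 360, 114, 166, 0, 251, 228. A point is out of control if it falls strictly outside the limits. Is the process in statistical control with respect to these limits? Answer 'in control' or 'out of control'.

out of control

Compare each point to [79, 267]: sample 1 = 360 > UCL; sample 4 = 0 < LCL.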